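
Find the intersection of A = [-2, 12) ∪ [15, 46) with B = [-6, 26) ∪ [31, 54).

[-2, 12) ∪ [15, 26) ∪ [31, 46)

[-2, 12) overlaps B on [-2, 12).
[15, 46) overlaps B on [15, 26), [31, 46).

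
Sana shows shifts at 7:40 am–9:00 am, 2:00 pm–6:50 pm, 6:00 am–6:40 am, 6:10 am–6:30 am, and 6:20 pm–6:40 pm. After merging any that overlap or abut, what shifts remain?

Sort by start: 6:00 am–6:40 am, 6:10 am–6:30 am, 7:40 am–9:00 am, 2:00 pm–6:50 pm, 6:20 pm–6:40 pm.
6:10 am–6:30 am overlaps/touches 6:00 am–6:40 am → extend to 6:00 am–6:40 am.
7:40 am–9:00 am is disjoint → start new block.
2:00 pm–6:50 pm is disjoint → start new block.
6:20 pm–6:40 pm overlaps/touches 2:00 pm–6:50 pm → extend to 2:00 pm–6:50 pm.

6:00 am–6:40 am, 7:40 am–9:00 am, 2:00 pm–6:50 pm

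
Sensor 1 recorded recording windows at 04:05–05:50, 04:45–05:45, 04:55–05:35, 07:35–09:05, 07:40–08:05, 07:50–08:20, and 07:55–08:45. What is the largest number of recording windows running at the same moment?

Sweep endpoints in order; track running count of active intervals.
Peak of 4 reached at 07:55.

4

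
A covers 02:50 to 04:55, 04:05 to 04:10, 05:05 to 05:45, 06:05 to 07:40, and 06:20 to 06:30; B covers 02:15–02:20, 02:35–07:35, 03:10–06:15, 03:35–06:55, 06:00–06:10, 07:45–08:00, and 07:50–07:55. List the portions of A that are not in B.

A, merged: 02:50–04:55, 05:05–05:45, 06:05–07:40.
B, merged: 02:15–02:20, 02:35–07:35, 07:45–08:00.
02:50–04:55: entirely removed.
05:05–05:45: entirely removed.
06:05–07:40 \ B = 07:35–07:40.

07:35–07:40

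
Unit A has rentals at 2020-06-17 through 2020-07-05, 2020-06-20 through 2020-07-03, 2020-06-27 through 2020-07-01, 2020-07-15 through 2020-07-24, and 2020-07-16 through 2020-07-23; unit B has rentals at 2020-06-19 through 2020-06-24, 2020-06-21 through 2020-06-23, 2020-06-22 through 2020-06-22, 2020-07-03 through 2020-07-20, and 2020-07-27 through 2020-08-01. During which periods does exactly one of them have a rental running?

2020-06-17 through 2020-06-18, 2020-06-25 through 2020-07-02, 2020-07-06 through 2020-07-14, 2020-07-21 through 2020-07-24, 2020-07-27 through 2020-08-01

First set merges to 2020-06-17 through 2020-07-05, 2020-07-15 through 2020-07-24.
Second set merges to 2020-06-19 through 2020-06-24, 2020-07-03 through 2020-07-20, 2020-07-27 through 2020-08-01.
Only in the first: 2020-06-17 through 2020-06-18, 2020-06-25 through 2020-07-02, 2020-07-21 through 2020-07-24.
Only in the second: 2020-07-06 through 2020-07-14, 2020-07-27 through 2020-08-01.
Together these are the periods covered by exactly one.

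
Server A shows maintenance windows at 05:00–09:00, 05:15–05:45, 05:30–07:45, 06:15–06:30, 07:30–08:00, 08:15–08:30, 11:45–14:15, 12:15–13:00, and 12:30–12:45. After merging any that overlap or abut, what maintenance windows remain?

05:00-09:00, 11:45-14:15

05:15-05:45 overlaps/touches 05:00-09:00 → extend to 05:00-09:00.
05:30-07:45 overlaps/touches 05:00-09:00 → extend to 05:00-09:00.
06:15-06:30 overlaps/touches 05:00-09:00 → extend to 05:00-09:00.
07:30-08:00 overlaps/touches 05:00-09:00 → extend to 05:00-09:00.
08:15-08:30 overlaps/touches 05:00-09:00 → extend to 05:00-09:00.
11:45-14:15 is disjoint → start new block.
12:15-13:00 overlaps/touches 11:45-14:15 → extend to 11:45-14:15.
12:30-12:45 overlaps/touches 11:45-14:15 → extend to 11:45-14:15.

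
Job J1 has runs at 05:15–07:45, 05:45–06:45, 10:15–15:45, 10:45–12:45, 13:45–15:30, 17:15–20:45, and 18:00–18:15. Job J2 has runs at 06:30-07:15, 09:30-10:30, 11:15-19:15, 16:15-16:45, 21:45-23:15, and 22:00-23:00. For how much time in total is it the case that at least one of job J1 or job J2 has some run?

Merge the first list: 05:15-07:45, 10:15-15:45, 17:15-20:45.
Merge the second list: 06:30-07:15, 09:30-10:30, 11:15-19:15, 21:45-23:15.
A ∪ B = 05:15-07:45, 09:30-20:45, 21:45-23:15.
Total: 2 h 30 min + 11 h 15 min + 1 h 30 min = 15 h 15 min.

15 h 15 min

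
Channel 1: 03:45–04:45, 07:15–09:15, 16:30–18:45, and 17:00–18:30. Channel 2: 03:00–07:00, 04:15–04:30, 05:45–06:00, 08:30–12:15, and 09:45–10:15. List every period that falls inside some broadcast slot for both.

03:45-04:45, 08:30-09:15

First set merges to 03:45-04:45, 07:15-09:15, 16:30-18:45.
Second set merges to 03:00-07:00, 08:30-12:15.
03:45-04:45 overlaps B on 03:45-04:45.
07:15-09:15 overlaps B on 08:30-09:15.
16:30-18:45 falls entirely outside B.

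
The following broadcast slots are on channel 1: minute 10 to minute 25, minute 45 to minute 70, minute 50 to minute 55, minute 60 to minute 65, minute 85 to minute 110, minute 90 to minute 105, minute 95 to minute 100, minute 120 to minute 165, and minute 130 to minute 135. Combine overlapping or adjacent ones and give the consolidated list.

minute 45 to minute 70 is disjoint → start new block.
minute 50 to minute 55 overlaps/touches minute 45 to minute 70 → extend to minute 45 to minute 70.
minute 60 to minute 65 overlaps/touches minute 45 to minute 70 → extend to minute 45 to minute 70.
minute 85 to minute 110 is disjoint → start new block.
minute 90 to minute 105 overlaps/touches minute 85 to minute 110 → extend to minute 85 to minute 110.
minute 95 to minute 100 overlaps/touches minute 85 to minute 110 → extend to minute 85 to minute 110.
minute 120 to minute 165 is disjoint → start new block.
minute 130 to minute 135 overlaps/touches minute 120 to minute 165 → extend to minute 120 to minute 165.

minute 10 to minute 25, minute 45 to minute 70, minute 85 to minute 110, minute 120 to minute 165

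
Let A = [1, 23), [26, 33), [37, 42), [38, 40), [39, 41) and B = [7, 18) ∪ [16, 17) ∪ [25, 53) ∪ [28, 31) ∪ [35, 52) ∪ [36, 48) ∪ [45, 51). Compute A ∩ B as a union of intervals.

[7, 18) ∪ [26, 33) ∪ [37, 42)

Merge the first list: [1, 23), [26, 33), [37, 42).
Merge the second list: [7, 18), [25, 53).
[1, 23) overlaps B on [7, 18).
[26, 33) overlaps B on [26, 33).
[37, 42) overlaps B on [37, 42).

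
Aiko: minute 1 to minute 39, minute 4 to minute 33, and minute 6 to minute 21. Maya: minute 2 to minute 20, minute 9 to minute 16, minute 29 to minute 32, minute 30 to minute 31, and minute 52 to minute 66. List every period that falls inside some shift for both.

Merge the first list: minute 1 to minute 39.
Merge the second list: minute 2 to minute 20, minute 29 to minute 32, minute 52 to minute 66.
minute 1 to minute 39 meets the second set on minute 2 to minute 20, minute 29 to minute 32.

minute 2 to minute 20, minute 29 to minute 32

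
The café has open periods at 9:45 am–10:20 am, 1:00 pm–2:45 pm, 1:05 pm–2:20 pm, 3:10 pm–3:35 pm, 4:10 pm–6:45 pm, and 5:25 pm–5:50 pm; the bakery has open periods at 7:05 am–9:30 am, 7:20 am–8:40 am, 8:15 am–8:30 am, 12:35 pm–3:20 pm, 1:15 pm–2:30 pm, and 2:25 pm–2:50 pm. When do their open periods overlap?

Merge the first list: 9:45 am-10:20 am, 1:00 pm-2:45 pm, 3:10 pm-3:35 pm, 4:10 pm-6:45 pm.
Merge the second list: 7:05 am-9:30 am, 12:35 pm-3:20 pm.
9:45 am-10:20 am falls entirely outside B.
1:00 pm-2:45 pm overlaps B on 1:00 pm-2:45 pm.
3:10 pm-3:35 pm overlaps B on 3:10 pm-3:20 pm.
4:10 pm-6:45 pm falls entirely outside B.

1:00 pm-2:45 pm, 3:10 pm-3:20 pm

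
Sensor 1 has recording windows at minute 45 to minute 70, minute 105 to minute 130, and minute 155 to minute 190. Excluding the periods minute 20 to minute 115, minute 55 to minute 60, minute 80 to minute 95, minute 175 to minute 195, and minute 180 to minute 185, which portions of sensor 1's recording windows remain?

Merge the second list: minute 20 to minute 115, minute 175 to minute 195.
minute 45 to minute 70 lies entirely inside B → drops out.
minute 105 to minute 130 with B removed leaves minute 115 to minute 130.
minute 155 to minute 190 with B removed leaves minute 155 to minute 175.

minute 115 to minute 130, minute 155 to minute 175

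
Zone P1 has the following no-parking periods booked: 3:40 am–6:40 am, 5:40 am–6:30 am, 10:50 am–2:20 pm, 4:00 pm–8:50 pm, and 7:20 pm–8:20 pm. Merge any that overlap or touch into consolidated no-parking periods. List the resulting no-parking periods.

5:40 am–6:30 am overlaps/touches 3:40 am–6:40 am → extend to 3:40 am–6:40 am.
10:50 am–2:20 pm is disjoint → start new block.
4:00 pm–8:50 pm is disjoint → start new block.
7:20 pm–8:20 pm overlaps/touches 4:00 pm–8:50 pm → extend to 4:00 pm–8:50 pm.

3:40 am–6:40 am, 10:50 am–2:20 pm, 4:00 pm–8:50 pm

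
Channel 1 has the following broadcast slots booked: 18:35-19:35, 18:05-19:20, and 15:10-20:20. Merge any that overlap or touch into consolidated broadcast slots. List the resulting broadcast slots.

Sort by start: 15:10–20:20, 18:05–19:20, 18:35–19:35.
18:05–19:20 overlaps/touches 15:10–20:20 → extend to 15:10–20:20.
18:35–19:35 overlaps/touches 15:10–20:20 → extend to 15:10–20:20.

15:10–20:20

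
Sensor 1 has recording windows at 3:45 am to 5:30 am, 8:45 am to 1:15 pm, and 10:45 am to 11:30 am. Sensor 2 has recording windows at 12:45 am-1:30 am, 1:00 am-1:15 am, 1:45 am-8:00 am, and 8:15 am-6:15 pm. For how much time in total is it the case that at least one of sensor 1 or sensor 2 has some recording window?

First set merges to 3:45 am–5:30 am, 8:45 am–1:15 pm.
Second set merges to 12:45 am–1:30 am, 1:45 am–8:00 am, 8:15 am–6:15 pm.
A ∪ B = 12:45 am–1:30 am, 1:45 am–8:00 am, 8:15 am–6:15 pm.
Total: 45 min + 6 h 15 min + 10 h = 17 h.

17 h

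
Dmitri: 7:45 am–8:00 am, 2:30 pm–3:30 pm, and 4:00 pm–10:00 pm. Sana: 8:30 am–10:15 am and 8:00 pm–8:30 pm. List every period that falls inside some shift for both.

7:45 am–8:00 am: no overlap with the second set.
2:30 pm–3:30 pm: no overlap with the second set.
4:00 pm–10:00 pm meets the second set on 8:00 pm–8:30 pm.

8:00 pm–8:30 pm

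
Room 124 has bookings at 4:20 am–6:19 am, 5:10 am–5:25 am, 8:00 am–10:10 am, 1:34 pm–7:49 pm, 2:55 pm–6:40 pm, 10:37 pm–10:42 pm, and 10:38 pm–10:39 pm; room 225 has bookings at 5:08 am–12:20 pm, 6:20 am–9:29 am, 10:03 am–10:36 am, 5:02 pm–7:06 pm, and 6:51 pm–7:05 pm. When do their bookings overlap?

5:08 am-6:19 am, 8:00 am-10:10 am, 5:02 pm-7:06 pm

First set merges to 4:20 am-6:19 am, 8:00 am-10:10 am, 1:34 pm-7:49 pm, 10:37 pm-10:42 pm.
Second set merges to 5:08 am-12:20 pm, 5:02 pm-7:06 pm.
4:20 am-6:19 am ∩ B → 5:08 am-6:19 am.
8:00 am-10:10 am ∩ B → 8:00 am-10:10 am.
1:34 pm-7:49 pm ∩ B → 5:02 pm-7:06 pm.
10:37 pm-10:42 pm meets no B interval.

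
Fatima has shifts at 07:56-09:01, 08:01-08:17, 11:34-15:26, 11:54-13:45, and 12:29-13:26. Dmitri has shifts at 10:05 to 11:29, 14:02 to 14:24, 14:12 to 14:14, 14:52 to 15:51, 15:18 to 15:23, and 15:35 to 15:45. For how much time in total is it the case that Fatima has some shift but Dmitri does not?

First set merges to 07:56–09:01, 11:34–15:26.
Second set merges to 10:05–11:29, 14:02–14:24, 14:52–15:51.
A \ B = 07:56–09:01, 11:34–14:02, 14:24–14:52.
Total: 1 h 5 min + 2 h 28 min + 28 min = 4 h 1 min.

4 h 1 min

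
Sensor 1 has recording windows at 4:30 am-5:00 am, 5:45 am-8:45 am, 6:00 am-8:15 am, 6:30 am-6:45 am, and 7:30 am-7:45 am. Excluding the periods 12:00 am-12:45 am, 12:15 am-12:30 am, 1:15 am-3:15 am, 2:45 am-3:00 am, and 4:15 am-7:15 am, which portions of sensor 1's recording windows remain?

7:15 am–8:45 am

A, merged: 4:30 am–5:00 am, 5:45 am–8:45 am.
B, merged: 12:00 am–12:45 am, 1:15 am–3:15 am, 4:15 am–7:15 am.
4:30 am–5:00 am: entirely removed.
5:45 am–8:45 am \ B = 7:15 am–8:45 am.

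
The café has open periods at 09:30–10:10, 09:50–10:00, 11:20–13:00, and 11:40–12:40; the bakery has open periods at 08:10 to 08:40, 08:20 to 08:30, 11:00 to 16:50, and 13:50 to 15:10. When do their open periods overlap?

11:20-13:00

Merge the first list: 09:30-10:10, 11:20-13:00.
Merge the second list: 08:10-08:40, 11:00-16:50.
09:30-10:10: no overlap with the second set.
11:20-13:00 meets the second set on 11:20-13:00.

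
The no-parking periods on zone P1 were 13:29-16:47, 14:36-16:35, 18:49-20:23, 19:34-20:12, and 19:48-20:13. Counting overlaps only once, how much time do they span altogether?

Merged: 13:29-16:47, 18:49-20:23.
Lengths: 3 h 18 min + 1 h 34 min = 4 h 52 min.

4 h 52 min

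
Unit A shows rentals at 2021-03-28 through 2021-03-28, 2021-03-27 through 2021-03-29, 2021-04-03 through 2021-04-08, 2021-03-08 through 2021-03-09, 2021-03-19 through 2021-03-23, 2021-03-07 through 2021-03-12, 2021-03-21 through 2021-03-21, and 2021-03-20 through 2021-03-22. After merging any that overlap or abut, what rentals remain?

2021-03-07 through 2021-03-12, 2021-03-19 through 2021-03-23, 2021-03-27 through 2021-03-29, 2021-04-03 through 2021-04-08

Sort by start: 2021-03-07 through 2021-03-12, 2021-03-08 through 2021-03-09, 2021-03-19 through 2021-03-23, 2021-03-20 through 2021-03-22, 2021-03-21 through 2021-03-21, 2021-03-27 through 2021-03-29, 2021-03-28 through 2021-03-28, 2021-04-03 through 2021-04-08.
2021-03-08 through 2021-03-09 overlaps/touches 2021-03-07 through 2021-03-12 → extend to 2021-03-07 through 2021-03-12.
2021-03-19 through 2021-03-23 is disjoint → start new block.
2021-03-20 through 2021-03-22 overlaps/touches 2021-03-19 through 2021-03-23 → extend to 2021-03-19 through 2021-03-23.
2021-03-21 through 2021-03-21 overlaps/touches 2021-03-19 through 2021-03-23 → extend to 2021-03-19 through 2021-03-23.
2021-03-27 through 2021-03-29 is disjoint → start new block.
2021-03-28 through 2021-03-28 overlaps/touches 2021-03-27 through 2021-03-29 → extend to 2021-03-27 through 2021-03-29.
2021-04-03 through 2021-04-08 is disjoint → start new block.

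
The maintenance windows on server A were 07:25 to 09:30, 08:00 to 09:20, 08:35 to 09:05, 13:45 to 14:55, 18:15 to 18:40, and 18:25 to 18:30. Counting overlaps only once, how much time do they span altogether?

Merged: 07:25–09:30, 13:45–14:55, 18:15–18:40.
Lengths: 2 h 5 min + 1 h 10 min + 25 min = 3 h 40 min.

3 h 40 min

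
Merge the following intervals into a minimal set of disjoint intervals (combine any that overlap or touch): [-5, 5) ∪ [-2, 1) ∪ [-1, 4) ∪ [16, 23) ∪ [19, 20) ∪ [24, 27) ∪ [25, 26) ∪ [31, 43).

[-5, 5) ∪ [16, 23) ∪ [24, 27) ∪ [31, 43)

[-2, 1) overlaps/touches [-5, 5) → extend to [-5, 5).
[-1, 4) overlaps/touches [-5, 5) → extend to [-5, 5).
[16, 23) is disjoint → start new block.
[19, 20) overlaps/touches [16, 23) → extend to [16, 23).
[24, 27) is disjoint → start new block.
[25, 26) overlaps/touches [24, 27) → extend to [24, 27).
[31, 43) is disjoint → start new block.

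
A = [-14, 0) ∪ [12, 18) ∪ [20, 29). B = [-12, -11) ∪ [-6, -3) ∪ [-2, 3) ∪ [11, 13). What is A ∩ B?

[-12, -11) ∪ [-6, -3) ∪ [-2, 0) ∪ [12, 13)

[-14, 0) overlaps B on [-12, -11), [-6, -3), [-2, 0).
[12, 18) overlaps B on [12, 13).
[20, 29) falls entirely outside B.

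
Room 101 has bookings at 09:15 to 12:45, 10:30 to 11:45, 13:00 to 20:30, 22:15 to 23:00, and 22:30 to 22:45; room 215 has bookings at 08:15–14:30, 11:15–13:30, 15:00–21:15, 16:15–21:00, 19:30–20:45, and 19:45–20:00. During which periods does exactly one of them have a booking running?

A, merged: 09:15-12:45, 13:00-20:30, 22:15-23:00.
B, merged: 08:15-14:30, 15:00-21:15.
Only in the first: 14:30-15:00, 22:15-23:00.
Only in the second: 08:15-09:15, 12:45-13:00, 20:30-21:15.
Together these are the periods covered by exactly one.

08:15-09:15, 12:45-13:00, 14:30-15:00, 20:30-21:15, 22:15-23:00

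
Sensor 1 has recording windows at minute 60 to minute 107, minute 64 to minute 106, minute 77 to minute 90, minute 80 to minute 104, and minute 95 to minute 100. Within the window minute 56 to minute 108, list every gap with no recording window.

Covered (merged): minute 60 to minute 107.
Gaps within minute 56 to minute 108: minute 56 to minute 60, minute 107 to minute 108.

minute 56 to minute 60, minute 107 to minute 108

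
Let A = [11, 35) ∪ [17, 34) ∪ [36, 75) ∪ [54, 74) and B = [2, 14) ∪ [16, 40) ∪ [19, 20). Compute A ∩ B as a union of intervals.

[11, 14) ∪ [16, 35) ∪ [36, 40)

First set merges to [11, 35), [36, 75).
Second set merges to [2, 14), [16, 40).
[11, 35) overlaps B on [11, 14), [16, 35).
[36, 75) overlaps B on [36, 40).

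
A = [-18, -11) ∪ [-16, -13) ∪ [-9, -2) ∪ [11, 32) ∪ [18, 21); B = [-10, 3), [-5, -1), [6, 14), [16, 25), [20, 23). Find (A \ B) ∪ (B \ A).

[-18, -11) ∪ [-10, -9) ∪ [-2, 3) ∪ [6, 11) ∪ [14, 16) ∪ [25, 32)

A, merged: [-18, -11), [-9, -2), [11, 32).
B, merged: [-10, 3), [6, 14), [16, 25).
A but not B: [-18, -11), [14, 16), [25, 32).
B but not A: [-10, -9), [-2, 3), [6, 11).
Combining gives A △ B.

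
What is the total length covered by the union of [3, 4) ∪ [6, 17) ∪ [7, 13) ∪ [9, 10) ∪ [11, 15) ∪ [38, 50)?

24

Merged: [3, 4), [6, 17), [38, 50).
Lengths: 1 + 11 + 12 = 24.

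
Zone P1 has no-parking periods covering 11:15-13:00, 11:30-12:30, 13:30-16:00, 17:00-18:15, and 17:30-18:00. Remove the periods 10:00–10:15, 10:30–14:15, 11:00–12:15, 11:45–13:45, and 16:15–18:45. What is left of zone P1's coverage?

14:15-16:00

Merge the first list: 11:15-13:00, 13:30-16:00, 17:00-18:15.
Merge the second list: 10:00-10:15, 10:30-14:15, 16:15-18:45.
11:15-13:00: fully covered by B → removed.
13:30-16:00 minus B → 14:15-16:00.
17:00-18:15: fully covered by B → removed.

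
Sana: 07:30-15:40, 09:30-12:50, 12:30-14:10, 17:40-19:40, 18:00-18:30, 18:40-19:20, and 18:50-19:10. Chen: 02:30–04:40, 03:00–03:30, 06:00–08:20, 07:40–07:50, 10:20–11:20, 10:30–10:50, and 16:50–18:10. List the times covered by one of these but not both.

First set merges to 07:30–15:40, 17:40–19:40.
Second set merges to 02:30–04:40, 06:00–08:20, 10:20–11:20, 16:50–18:10.
A \ B = 08:20–10:20, 11:20–15:40, 18:10–19:40.
B \ A = 02:30–04:40, 06:00–07:30, 16:50–17:40.
Union of the two gives the symmetric difference.

02:30–04:40, 06:00–07:30, 08:20–10:20, 11:20–15:40, 16:50–17:40, 18:10–19:40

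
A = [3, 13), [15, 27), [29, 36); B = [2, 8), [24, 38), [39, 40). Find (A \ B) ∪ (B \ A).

[2, 3) ∪ [8, 13) ∪ [15, 24) ∪ [27, 29) ∪ [36, 38) ∪ [39, 40)

A \ B = [8, 13), [15, 24).
B \ A = [2, 3), [27, 29), [36, 38), [39, 40).
Union of the two gives the symmetric difference.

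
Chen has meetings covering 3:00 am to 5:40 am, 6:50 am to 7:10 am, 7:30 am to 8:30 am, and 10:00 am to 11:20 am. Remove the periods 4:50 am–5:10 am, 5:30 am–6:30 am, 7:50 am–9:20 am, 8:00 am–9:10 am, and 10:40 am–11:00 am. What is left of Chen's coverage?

Second set merges to 4:50 am–5:10 am, 5:30 am–6:30 am, 7:50 am–9:20 am, 10:40 am–11:00 am.
3:00 am–5:40 am with B removed leaves 3:00 am–4:50 am, 5:10 am–5:30 am.
6:50 am–7:10 am is untouched.
7:30 am–8:30 am with B removed leaves 7:30 am–7:50 am.
10:00 am–11:20 am with B removed leaves 10:00 am–10:40 am, 11:00 am–11:20 am.

3:00 am–4:50 am, 5:10 am–5:30 am, 6:50 am–7:10 am, 7:30 am–7:50 am, 10:00 am–10:40 am, 11:00 am–11:20 am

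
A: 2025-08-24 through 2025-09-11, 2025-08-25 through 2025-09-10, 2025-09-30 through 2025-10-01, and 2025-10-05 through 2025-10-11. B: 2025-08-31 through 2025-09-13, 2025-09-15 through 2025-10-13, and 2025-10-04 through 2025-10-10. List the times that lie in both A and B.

Merge the first list: 2025-08-24 through 2025-09-11, 2025-09-30 through 2025-10-01, 2025-10-05 through 2025-10-11.
Merge the second list: 2025-08-31 through 2025-09-13, 2025-09-15 through 2025-10-13.
2025-08-24 through 2025-09-11 ∩ B → 2025-08-31 through 2025-09-11.
2025-09-30 through 2025-10-01 ∩ B → 2025-09-30 through 2025-10-01.
2025-10-05 through 2025-10-11 ∩ B → 2025-10-05 through 2025-10-11.

2025-08-31 through 2025-09-11, 2025-09-30 through 2025-10-01, 2025-10-05 through 2025-10-11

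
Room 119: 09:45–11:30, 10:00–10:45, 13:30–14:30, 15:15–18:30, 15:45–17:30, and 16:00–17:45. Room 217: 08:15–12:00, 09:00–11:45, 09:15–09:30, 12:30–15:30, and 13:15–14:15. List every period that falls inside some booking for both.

First set merges to 09:45–11:30, 13:30–14:30, 15:15–18:30.
Second set merges to 08:15–12:00, 12:30–15:30.
09:45–11:30 meets the second set on 09:45–11:30.
13:30–14:30 meets the second set on 13:30–14:30.
15:15–18:30 meets the second set on 15:15–15:30.

09:45–11:30, 13:30–14:30, 15:15–15:30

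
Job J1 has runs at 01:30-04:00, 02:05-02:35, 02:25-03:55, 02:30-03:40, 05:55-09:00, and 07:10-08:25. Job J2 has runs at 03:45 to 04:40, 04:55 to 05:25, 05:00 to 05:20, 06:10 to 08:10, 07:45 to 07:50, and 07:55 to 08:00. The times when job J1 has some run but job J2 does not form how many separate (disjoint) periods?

3

First set merges to 01:30–04:00, 05:55–09:00.
Second set merges to 03:45–04:40, 04:55–05:25, 06:10–08:10.
A \ B = 01:30–03:45, 05:55–06:10, 08:10–09:00.
That is 3 disjoint pieces.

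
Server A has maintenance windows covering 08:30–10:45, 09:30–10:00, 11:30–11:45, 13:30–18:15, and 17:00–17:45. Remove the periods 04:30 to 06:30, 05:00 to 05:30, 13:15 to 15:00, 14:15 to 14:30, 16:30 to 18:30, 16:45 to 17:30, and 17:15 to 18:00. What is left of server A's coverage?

Merge the first list: 08:30–10:45, 11:30–11:45, 13:30–18:15.
Merge the second list: 04:30–06:30, 13:15–15:00, 16:30–18:30.
08:30–10:45: nothing removed.
11:30–11:45: nothing removed.
13:30–18:15 \ B = 15:00–16:30.

08:30–10:45, 11:30–11:45, 15:00–16:30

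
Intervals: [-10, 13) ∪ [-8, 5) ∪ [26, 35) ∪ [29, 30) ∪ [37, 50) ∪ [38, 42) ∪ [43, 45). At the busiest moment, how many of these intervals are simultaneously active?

At -8, 2 of the intervals are simultaneously active.
No point has more.

2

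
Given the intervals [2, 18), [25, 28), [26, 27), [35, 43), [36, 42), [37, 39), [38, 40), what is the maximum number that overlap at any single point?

Sweep endpoints in order; track running count of active intervals.
Peak of 4 reached at 38.

4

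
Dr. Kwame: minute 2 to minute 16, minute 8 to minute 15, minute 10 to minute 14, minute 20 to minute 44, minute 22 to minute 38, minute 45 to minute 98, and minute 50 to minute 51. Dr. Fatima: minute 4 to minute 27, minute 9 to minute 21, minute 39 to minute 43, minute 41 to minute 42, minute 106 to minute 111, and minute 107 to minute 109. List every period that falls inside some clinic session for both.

minute 4 to minute 16, minute 20 to minute 27, minute 39 to minute 43

Merge the first list: minute 2 to minute 16, minute 20 to minute 44, minute 45 to minute 98.
Merge the second list: minute 4 to minute 27, minute 39 to minute 43, minute 106 to minute 111.
minute 2 to minute 16 overlaps B on minute 4 to minute 16.
minute 20 to minute 44 overlaps B on minute 20 to minute 27, minute 39 to minute 43.
minute 45 to minute 98 falls entirely outside B.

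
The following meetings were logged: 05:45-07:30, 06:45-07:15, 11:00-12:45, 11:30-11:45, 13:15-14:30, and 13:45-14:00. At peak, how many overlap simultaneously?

2

Walk the sorted start/end points keeping a running depth.
The depth first hits 2 at 06:45.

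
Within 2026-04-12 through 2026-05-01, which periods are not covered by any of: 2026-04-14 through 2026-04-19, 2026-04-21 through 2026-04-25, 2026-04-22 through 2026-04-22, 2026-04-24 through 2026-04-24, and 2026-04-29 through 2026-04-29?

2026-04-12 through 2026-04-13, 2026-04-20 through 2026-04-20, 2026-04-26 through 2026-04-28, 2026-04-30 through 2026-05-01

After merging, the occupied span is 2026-04-14 through 2026-04-19, 2026-04-21 through 2026-04-25, 2026-04-29 through 2026-04-29.
Gaps within 2026-04-12 through 2026-05-01: 2026-04-12 through 2026-04-13, 2026-04-20 through 2026-04-20, 2026-04-26 through 2026-04-28, 2026-04-30 through 2026-05-01.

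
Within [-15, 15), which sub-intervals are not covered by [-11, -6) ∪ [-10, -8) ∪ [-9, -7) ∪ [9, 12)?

[-15, -11) ∪ [-6, 9) ∪ [12, 15)

The merged coverage is [-11, -6), [9, 12).
Gaps within [-15, 15): [-15, -11), [-6, 9), [12, 15).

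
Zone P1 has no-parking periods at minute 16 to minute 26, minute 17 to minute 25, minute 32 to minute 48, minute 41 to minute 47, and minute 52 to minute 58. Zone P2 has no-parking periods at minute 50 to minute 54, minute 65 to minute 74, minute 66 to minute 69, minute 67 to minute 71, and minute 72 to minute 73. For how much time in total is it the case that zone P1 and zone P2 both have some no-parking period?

Merge the first list: minute 16 to minute 26, minute 32 to minute 48, minute 52 to minute 58.
Merge the second list: minute 50 to minute 54, minute 65 to minute 74.
A ∩ B = minute 52 to minute 54.
Total: 2 minutes.

2 minutes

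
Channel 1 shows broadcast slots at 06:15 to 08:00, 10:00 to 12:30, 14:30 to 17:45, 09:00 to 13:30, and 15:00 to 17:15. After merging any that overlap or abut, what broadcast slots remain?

06:15–08:00, 09:00–13:30, 14:30–17:45

Sort by start: 06:15–08:00, 09:00–13:30, 10:00–12:30, 14:30–17:45, 15:00–17:15.
09:00–13:30 is disjoint → start new block.
10:00–12:30 overlaps/touches 09:00–13:30 → extend to 09:00–13:30.
14:30–17:45 is disjoint → start new block.
15:00–17:15 overlaps/touches 14:30–17:45 → extend to 14:30–17:45.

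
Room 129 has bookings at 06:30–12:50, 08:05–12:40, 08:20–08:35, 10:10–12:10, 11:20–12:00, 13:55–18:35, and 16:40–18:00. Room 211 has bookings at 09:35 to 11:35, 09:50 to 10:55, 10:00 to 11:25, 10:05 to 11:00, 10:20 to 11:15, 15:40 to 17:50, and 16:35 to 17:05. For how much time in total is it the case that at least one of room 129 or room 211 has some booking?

A, merged: 06:30–12:50, 13:55–18:35.
B, merged: 09:35–11:35, 15:40–17:50.
A ∪ B = 06:30–12:50, 13:55–18:35.
Total: 6 h 20 min + 4 h 40 min = 11 h.

11 h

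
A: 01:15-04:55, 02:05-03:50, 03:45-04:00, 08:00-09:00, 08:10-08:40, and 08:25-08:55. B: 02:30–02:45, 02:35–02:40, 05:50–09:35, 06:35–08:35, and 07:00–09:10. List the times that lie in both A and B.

02:30–02:45, 08:00–09:00

First set merges to 01:15–04:55, 08:00–09:00.
Second set merges to 02:30–02:45, 05:50–09:35.
01:15–04:55 ∩ B → 02:30–02:45.
08:00–09:00 ∩ B → 08:00–09:00.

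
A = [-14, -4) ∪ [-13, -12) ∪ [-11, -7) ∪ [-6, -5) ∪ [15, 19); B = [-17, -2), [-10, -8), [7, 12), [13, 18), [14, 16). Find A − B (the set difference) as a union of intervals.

Merge the first list: [-14, -4), [15, 19).
Merge the second list: [-17, -2), [7, 12), [13, 18).
[-14, -4): fully covered by B → removed.
[15, 19) minus B → [18, 19).

[18, 19)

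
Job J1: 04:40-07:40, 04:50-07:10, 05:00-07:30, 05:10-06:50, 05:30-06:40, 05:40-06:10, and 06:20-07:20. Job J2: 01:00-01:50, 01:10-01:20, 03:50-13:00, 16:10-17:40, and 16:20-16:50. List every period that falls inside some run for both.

First set merges to 04:40–07:40.
Second set merges to 01:00–01:50, 03:50–13:00, 16:10–17:40.
04:40–07:40 overlaps B on 04:40–07:40.

04:40–07:40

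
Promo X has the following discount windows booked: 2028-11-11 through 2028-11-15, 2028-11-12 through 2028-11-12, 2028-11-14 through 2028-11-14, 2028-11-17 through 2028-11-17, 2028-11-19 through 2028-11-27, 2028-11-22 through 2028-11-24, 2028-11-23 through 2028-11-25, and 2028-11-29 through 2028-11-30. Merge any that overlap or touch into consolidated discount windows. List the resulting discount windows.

2028-11-12 through 2028-11-12 overlaps/touches 2028-11-11 through 2028-11-15 → extend to 2028-11-11 through 2028-11-15.
2028-11-14 through 2028-11-14 overlaps/touches 2028-11-11 through 2028-11-15 → extend to 2028-11-11 through 2028-11-15.
2028-11-17 through 2028-11-17 is disjoint → start new block.
2028-11-19 through 2028-11-27 is disjoint → start new block.
2028-11-22 through 2028-11-24 overlaps/touches 2028-11-19 through 2028-11-27 → extend to 2028-11-19 through 2028-11-27.
2028-11-23 through 2028-11-25 overlaps/touches 2028-11-19 through 2028-11-27 → extend to 2028-11-19 through 2028-11-27.
2028-11-29 through 2028-11-30 is disjoint → start new block.

2028-11-11 through 2028-11-15, 2028-11-17 through 2028-11-17, 2028-11-19 through 2028-11-27, 2028-11-29 through 2028-11-30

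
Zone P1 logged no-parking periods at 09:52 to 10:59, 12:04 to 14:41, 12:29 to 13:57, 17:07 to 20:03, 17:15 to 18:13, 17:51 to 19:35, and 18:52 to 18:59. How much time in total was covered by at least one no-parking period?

Merged: 09:52–10:59, 12:04–14:41, 17:07–20:03.
Lengths: 1 h 7 min + 2 h 37 min + 2 h 56 min = 6 h 40 min.

6 h 40 min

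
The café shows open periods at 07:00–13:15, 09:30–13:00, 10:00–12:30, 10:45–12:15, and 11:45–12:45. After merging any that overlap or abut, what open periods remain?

09:30-13:00 overlaps/touches 07:00-13:15 → extend to 07:00-13:15.
10:00-12:30 overlaps/touches 07:00-13:15 → extend to 07:00-13:15.
10:45-12:15 overlaps/touches 07:00-13:15 → extend to 07:00-13:15.
11:45-12:45 overlaps/touches 07:00-13:15 → extend to 07:00-13:15.

07:00-13:15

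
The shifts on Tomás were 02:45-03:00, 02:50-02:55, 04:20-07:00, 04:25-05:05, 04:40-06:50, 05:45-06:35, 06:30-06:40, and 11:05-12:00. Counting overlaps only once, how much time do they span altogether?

3 h 50 min

Merged: 02:45–03:00, 04:20–07:00, 11:05–12:00.
Lengths: 15 min + 2 h 40 min + 55 min = 3 h 50 min.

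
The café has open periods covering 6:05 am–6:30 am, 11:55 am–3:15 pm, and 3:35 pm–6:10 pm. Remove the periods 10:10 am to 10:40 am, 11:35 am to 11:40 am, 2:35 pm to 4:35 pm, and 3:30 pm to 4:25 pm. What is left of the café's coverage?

B, merged: 10:10 am–10:40 am, 11:35 am–11:40 am, 2:35 pm–4:35 pm.
6:05 am–6:30 am is untouched.
11:55 am–3:15 pm with B removed leaves 11:55 am–2:35 pm.
3:35 pm–6:10 pm with B removed leaves 4:35 pm–6:10 pm.

6:05 am–6:30 am, 11:55 am–2:35 pm, 4:35 pm–6:10 pm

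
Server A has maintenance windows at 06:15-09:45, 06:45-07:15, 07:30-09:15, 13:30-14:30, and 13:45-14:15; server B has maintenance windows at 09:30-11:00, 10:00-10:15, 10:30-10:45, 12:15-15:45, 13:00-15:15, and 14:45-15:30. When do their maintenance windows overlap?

Merge the first list: 06:15–09:45, 13:30–14:30.
Merge the second list: 09:30–11:00, 12:15–15:45.
06:15–09:45 ∩ B → 09:30–09:45.
13:30–14:30 ∩ B → 13:30–14:30.

09:30–09:45, 13:30–14:30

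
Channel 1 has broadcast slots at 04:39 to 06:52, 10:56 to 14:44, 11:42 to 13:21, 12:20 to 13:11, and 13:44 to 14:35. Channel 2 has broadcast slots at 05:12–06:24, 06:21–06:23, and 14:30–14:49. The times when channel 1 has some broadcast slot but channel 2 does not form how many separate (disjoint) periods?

3

First set merges to 04:39–06:52, 10:56–14:44.
Second set merges to 05:12–06:24, 14:30–14:49.
A \ B = 04:39–05:12, 06:24–06:52, 10:56–14:30.
That is 3 disjoint pieces.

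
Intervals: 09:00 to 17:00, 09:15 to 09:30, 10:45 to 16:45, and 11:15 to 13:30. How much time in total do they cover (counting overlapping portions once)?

Merged: 09:00–17:00.
Length: 8 h.

8 h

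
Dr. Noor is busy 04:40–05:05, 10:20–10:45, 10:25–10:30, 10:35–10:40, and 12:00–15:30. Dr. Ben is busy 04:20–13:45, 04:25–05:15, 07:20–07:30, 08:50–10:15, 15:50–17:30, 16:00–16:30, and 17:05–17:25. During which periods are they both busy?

A, merged: 04:40-05:05, 10:20-10:45, 12:00-15:30.
B, merged: 04:20-13:45, 15:50-17:30.
04:40-05:05 overlaps B on 04:40-05:05.
10:20-10:45 overlaps B on 10:20-10:45.
12:00-15:30 overlaps B on 12:00-13:45.

04:40-05:05, 10:20-10:45, 12:00-13:45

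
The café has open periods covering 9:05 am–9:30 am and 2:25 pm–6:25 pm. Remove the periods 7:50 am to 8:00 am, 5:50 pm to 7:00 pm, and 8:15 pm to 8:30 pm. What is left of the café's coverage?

9:05 am–9:30 am, 2:25 pm–5:50 pm

9:05 am–9:30 am: nothing removed.
2:25 pm–6:25 pm \ B = 2:25 pm–5:50 pm.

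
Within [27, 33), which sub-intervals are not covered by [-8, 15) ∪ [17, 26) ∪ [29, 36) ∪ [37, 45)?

[27, 29)

Covered (merged): [-8, 15), [17, 26), [29, 36), [37, 45).
Gaps within [27, 33): [27, 29).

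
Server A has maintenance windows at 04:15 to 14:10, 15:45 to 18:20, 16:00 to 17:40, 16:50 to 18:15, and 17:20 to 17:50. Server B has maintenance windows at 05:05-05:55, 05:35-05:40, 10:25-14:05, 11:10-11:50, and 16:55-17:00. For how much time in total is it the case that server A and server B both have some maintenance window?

4 h 35 min

First set merges to 04:15–14:10, 15:45–18:20.
Second set merges to 05:05–05:55, 10:25–14:05, 16:55–17:00.
A ∩ B = 05:05–05:55, 10:25–14:05, 16:55–17:00.
Total: 50 min + 3 h 40 min + 5 min = 4 h 35 min.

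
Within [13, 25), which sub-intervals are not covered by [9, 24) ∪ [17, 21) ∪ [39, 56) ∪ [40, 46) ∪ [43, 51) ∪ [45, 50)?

[24, 25)

After merging, the occupied span is [9, 24), [39, 56).
Gaps within [13, 25): [24, 25).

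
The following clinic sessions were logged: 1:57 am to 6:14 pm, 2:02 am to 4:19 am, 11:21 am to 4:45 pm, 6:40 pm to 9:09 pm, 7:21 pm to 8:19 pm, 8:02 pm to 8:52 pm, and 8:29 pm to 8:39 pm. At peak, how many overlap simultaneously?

3

Sweep endpoints in order; track running count of active intervals.
Peak of 3 reached at 8:02 pm.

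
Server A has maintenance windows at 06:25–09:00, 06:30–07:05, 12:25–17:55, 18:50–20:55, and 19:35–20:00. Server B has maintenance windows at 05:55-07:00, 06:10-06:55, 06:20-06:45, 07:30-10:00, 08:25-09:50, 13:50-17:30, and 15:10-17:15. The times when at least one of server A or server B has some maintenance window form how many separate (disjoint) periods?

Merge the first list: 06:25-09:00, 12:25-17:55, 18:50-20:55.
Merge the second list: 05:55-07:00, 07:30-10:00, 13:50-17:30.
A ∪ B = 05:55-10:00, 12:25-17:55, 18:50-20:55.
That is 3 disjoint pieces.

3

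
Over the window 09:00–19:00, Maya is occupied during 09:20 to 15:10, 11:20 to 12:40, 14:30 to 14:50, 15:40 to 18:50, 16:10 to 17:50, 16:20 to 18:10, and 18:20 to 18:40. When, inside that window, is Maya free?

Covered (merged): 09:20-15:10, 15:40-18:50.
Gaps within 09:00-19:00: 09:00-09:20, 15:10-15:40, 18:50-19:00.

09:00-09:20, 15:10-15:40, 18:50-19:00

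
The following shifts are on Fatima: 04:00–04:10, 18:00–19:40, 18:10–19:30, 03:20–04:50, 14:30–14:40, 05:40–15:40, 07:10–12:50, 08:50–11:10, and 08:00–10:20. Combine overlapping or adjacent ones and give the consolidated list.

Sort by start: 03:20–04:50, 04:00–04:10, 05:40–15:40, 07:10–12:50, 08:00–10:20, 08:50–11:10, 14:30–14:40, 18:00–19:40, 18:10–19:30.
04:00–04:10 overlaps/touches 03:20–04:50 → extend to 03:20–04:50.
05:40–15:40 is disjoint → start new block.
07:10–12:50 overlaps/touches 05:40–15:40 → extend to 05:40–15:40.
08:00–10:20 overlaps/touches 05:40–15:40 → extend to 05:40–15:40.
08:50–11:10 overlaps/touches 05:40–15:40 → extend to 05:40–15:40.
14:30–14:40 overlaps/touches 05:40–15:40 → extend to 05:40–15:40.
18:00–19:40 is disjoint → start new block.
18:10–19:30 overlaps/touches 18:00–19:40 → extend to 18:00–19:40.

03:20–04:50, 05:40–15:40, 18:00–19:40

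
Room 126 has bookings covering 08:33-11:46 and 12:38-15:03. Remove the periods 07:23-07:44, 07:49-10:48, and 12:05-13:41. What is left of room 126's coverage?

08:33-11:46 \ B = 10:48-11:46.
12:38-15:03 \ B = 13:41-15:03.

10:48-11:46, 13:41-15:03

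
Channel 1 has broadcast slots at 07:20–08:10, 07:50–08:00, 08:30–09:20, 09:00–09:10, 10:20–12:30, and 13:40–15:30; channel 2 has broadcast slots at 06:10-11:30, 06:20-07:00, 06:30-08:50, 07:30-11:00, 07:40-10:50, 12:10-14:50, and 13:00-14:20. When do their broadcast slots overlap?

07:20–08:10, 08:30–09:20, 10:20–11:30, 12:10–12:30, 13:40–14:50

Merge the first list: 07:20–08:10, 08:30–09:20, 10:20–12:30, 13:40–15:30.
Merge the second list: 06:10–11:30, 12:10–14:50.
07:20–08:10 meets the second set on 07:20–08:10.
08:30–09:20 meets the second set on 08:30–09:20.
10:20–12:30 meets the second set on 10:20–11:30, 12:10–12:30.
13:40–15:30 meets the second set on 13:40–14:50.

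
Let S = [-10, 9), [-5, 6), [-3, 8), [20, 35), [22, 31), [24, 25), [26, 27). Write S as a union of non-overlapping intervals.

[-10, 9) ∪ [20, 35)

[-5, 6) overlaps/touches [-10, 9) → extend to [-10, 9).
[-3, 8) overlaps/touches [-10, 9) → extend to [-10, 9).
[20, 35) is disjoint → start new block.
[22, 31) overlaps/touches [20, 35) → extend to [20, 35).
[24, 25) overlaps/touches [20, 35) → extend to [20, 35).
[26, 27) overlaps/touches [20, 35) → extend to [20, 35).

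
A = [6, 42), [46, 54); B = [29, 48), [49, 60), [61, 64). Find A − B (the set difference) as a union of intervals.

[6, 42) with B removed leaves [6, 29).
[46, 54) with B removed leaves [48, 49).

[6, 29) ∪ [48, 49)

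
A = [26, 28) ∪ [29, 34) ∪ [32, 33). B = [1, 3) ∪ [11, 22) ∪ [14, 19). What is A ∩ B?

none

Merge the first list: [26, 28), [29, 34).
Merge the second list: [1, 3), [11, 22).
[26, 28) falls entirely outside B.
[29, 34) falls entirely outside B.
No overlap.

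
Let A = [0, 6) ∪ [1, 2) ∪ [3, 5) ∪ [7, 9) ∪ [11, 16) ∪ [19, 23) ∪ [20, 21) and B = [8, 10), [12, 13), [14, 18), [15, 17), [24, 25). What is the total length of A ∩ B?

Merge the first list: [0, 6), [7, 9), [11, 16), [19, 23).
Merge the second list: [8, 10), [12, 13), [14, 18), [24, 25).
A ∩ B = [8, 9), [12, 13), [14, 16).
Total: 1 + 1 + 2 = 4.

4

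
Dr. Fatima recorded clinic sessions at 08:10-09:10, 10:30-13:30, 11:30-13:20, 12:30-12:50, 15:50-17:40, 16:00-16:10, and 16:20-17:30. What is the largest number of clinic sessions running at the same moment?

3

At 12:30, 3 of the intervals are simultaneously active.
No point has more.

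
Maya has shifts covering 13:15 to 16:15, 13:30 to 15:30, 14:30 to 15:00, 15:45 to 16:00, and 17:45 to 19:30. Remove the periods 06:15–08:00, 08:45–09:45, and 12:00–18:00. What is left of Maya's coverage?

18:00-19:30

First set merges to 13:15-16:15, 17:45-19:30.
13:15-16:15 lies entirely inside B → drops out.
17:45-19:30 with B removed leaves 18:00-19:30.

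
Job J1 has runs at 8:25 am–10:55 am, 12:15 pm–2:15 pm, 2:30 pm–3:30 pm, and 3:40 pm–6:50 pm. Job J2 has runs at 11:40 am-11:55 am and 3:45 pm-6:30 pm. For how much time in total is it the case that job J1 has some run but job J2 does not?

A \ B = 8:25 am-10:55 am, 12:15 pm-2:15 pm, 2:30 pm-3:30 pm, 3:40 pm-3:45 pm, 6:30 pm-6:50 pm.
Total: 2 h 30 min + 2 h + 1 h + 5 min + 20 min = 5 h 55 min.

5 h 55 min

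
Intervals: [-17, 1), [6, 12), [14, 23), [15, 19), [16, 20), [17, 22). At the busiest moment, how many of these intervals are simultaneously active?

4

At 17, 4 of the intervals are simultaneously active.
No point has more.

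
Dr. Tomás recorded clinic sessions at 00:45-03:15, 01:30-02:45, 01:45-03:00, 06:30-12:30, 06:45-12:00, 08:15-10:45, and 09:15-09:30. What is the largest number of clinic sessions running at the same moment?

4

At 09:15, 4 of the intervals are simultaneously active.
No point has more.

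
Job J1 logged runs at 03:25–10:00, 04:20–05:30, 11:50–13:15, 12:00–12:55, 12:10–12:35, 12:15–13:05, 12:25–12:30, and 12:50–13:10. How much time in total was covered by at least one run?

Merged: 03:25–10:00, 11:50–13:15.
Lengths: 6 h 35 min + 1 h 25 min = 8 h.

8 h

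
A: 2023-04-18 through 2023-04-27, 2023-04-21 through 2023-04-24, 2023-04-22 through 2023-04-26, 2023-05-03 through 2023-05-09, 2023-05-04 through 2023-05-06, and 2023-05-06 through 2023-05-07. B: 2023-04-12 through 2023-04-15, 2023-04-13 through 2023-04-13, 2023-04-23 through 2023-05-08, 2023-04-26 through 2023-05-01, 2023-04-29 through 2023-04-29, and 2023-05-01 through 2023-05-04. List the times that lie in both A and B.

2023-04-23 through 2023-04-27, 2023-05-03 through 2023-05-08

A, merged: 2023-04-18 through 2023-04-27, 2023-05-03 through 2023-05-09.
B, merged: 2023-04-12 through 2023-04-15, 2023-04-23 through 2023-05-08.
2023-04-18 through 2023-04-27 ∩ B → 2023-04-23 through 2023-04-27.
2023-05-03 through 2023-05-09 ∩ B → 2023-05-03 through 2023-05-08.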